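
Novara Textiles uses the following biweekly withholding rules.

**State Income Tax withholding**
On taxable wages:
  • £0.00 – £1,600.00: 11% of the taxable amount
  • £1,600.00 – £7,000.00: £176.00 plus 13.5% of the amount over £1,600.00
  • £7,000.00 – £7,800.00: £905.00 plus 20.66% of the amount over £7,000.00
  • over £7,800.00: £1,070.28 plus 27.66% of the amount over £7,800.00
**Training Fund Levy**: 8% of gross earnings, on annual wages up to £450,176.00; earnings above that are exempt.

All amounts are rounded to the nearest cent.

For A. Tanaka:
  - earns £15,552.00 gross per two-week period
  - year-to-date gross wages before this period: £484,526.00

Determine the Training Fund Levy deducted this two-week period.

£0.00

Training Fund Levy: YTD £484,526.00 ≥ cap £450,176.00 → £0.00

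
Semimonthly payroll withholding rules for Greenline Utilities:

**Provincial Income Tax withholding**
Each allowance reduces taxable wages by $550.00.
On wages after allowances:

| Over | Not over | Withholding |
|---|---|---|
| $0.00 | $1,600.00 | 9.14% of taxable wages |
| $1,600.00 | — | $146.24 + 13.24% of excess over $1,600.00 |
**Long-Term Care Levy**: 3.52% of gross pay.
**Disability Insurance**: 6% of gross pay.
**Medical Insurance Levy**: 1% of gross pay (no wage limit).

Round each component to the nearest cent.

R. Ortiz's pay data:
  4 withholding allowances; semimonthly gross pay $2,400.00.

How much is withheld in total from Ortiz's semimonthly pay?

Provincial Income Tax: taxable = $2,400.00 − 4×$550.00 = $200.00
  9.14% × $200.00 = $18.28
Long-Term Care Levy: 3.52% × $2,400.00 = $84.48
Disability Insurance: 6% × $2,400.00 = $144.00
Medical Insurance Levy: 1% × $2,400.00 = $24.00
Total: $18.28 + $84.48 + $144.00 + $24.00 = $270.76

$270.76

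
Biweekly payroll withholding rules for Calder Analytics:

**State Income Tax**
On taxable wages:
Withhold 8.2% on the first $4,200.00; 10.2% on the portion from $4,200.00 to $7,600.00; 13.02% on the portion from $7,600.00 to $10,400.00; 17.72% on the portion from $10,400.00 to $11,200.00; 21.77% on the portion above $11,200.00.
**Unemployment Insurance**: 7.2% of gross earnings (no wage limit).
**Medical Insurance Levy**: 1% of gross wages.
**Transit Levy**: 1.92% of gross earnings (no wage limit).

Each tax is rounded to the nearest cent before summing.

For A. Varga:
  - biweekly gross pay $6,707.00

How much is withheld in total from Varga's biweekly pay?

State Income Tax: taxable = $6,707.00
  $344.40 + 10.2% × ($6,707.00 − $4,200.00) = $344.40 + 10.2% × $2,507.00 = $600.11
Unemployment Insurance: 7.2% × $6,707.00 = $482.90
Medical Insurance Levy: 1% × $6,707.00 = $67.07
Transit Levy: 1.92% × $6,707.00 = $128.77
Total: $600.11 + $482.90 + $67.07 + $128.77 = $1,278.85

$1,278.85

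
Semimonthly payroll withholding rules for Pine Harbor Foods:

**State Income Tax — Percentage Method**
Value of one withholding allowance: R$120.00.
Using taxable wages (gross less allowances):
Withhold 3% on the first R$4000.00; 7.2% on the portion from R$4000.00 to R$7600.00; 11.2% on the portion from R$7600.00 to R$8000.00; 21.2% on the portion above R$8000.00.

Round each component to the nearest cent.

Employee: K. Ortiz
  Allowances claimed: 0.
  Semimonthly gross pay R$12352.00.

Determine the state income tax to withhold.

R$1346.62

State Income Tax: taxable = R$12352.00
  R$424.00 + 21.2% × (R$12352.00 − R$8000.00) = R$424.00 + 21.2% × R$4352.00 = R$1346.62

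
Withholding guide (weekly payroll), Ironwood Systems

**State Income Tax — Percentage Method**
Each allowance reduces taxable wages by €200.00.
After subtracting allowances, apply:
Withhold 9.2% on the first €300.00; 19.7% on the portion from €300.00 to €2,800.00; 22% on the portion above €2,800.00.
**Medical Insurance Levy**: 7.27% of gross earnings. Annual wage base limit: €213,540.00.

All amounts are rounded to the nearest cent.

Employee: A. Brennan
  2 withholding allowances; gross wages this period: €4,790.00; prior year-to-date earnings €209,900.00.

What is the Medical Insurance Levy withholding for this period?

Medical Insurance Levy: cap €213,540.00 − YTD €209,900.00 = €3,640.00 subject; 7.27% × €3,640.00 = €264.63

€264.63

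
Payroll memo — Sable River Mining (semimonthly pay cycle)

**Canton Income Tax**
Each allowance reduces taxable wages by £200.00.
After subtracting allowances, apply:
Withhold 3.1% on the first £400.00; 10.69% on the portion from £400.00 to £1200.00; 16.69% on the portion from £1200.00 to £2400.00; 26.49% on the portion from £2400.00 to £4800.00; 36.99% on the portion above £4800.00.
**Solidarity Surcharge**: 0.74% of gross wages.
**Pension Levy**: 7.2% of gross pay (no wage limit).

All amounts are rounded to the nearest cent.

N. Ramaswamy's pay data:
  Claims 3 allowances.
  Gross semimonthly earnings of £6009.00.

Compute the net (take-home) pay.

Canton Income Tax: taxable = £6009.00 − 3×£200.00 = £5409.00
  £933.96 + 36.99% × (£5409.00 − £4800.00) = £933.96 + 36.99% × £609.00 = £1159.23
Solidarity Surcharge: 0.74% × £6009.00 = £44.47
Pension Levy: 7.2% × £6009.00 = £432.65
Total withheld: £1159.23 + £44.47 + £432.65 = £1636.35
Net pay: £6009.00 − £1636.35 = £4372.65

£4372.65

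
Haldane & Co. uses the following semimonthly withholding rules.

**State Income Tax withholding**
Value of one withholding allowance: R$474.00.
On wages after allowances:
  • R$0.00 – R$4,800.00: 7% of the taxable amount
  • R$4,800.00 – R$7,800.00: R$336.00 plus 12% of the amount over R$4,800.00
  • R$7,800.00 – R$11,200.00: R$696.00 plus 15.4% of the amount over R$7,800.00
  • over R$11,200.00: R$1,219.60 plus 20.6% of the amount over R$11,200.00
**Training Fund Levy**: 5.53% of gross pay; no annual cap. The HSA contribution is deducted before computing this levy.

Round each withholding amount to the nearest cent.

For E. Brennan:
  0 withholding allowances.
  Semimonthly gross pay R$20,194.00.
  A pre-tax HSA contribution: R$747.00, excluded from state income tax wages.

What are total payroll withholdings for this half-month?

R$3,993.90

State Income Tax: taxable = R$20,194.00 − R$747.00 = R$19,447.00
  R$1,219.60 + 20.6% × (R$19,447.00 − R$11,200.00) = R$1,219.60 + 20.6% × R$8,247.00 = R$2,918.48
Training Fund Levy: 5.53% × R$19,447.00 = R$1,075.42
Total: R$2,918.48 + R$1,075.42 = R$3,993.90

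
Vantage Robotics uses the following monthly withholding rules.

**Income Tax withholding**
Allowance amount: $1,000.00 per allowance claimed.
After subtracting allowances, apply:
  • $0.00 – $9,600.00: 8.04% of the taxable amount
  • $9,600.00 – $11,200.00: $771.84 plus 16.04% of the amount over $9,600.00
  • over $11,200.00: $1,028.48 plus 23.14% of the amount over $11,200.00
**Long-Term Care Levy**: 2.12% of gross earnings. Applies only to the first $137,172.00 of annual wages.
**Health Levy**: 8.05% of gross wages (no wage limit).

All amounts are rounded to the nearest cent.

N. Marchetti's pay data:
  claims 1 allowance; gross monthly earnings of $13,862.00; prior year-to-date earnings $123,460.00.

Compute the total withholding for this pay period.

Income Tax: taxable = $13,862.00 − 1×$1,000.00 = $12,862.00
  $1,028.48 + 23.14% × ($12,862.00 − $11,200.00) = $1,028.48 + 23.14% × $1,662.00 = $1,413.07
Long-Term Care Levy: cap $137,172.00 − YTD $123,460.00 = $13,712.00 subject; 2.12% × $13,712.00 = $290.69
Health Levy: 8.05% × $13,862.00 = $1,115.89
Total: $1,413.07 + $290.69 + $1,115.89 = $2,819.65

$2,819.65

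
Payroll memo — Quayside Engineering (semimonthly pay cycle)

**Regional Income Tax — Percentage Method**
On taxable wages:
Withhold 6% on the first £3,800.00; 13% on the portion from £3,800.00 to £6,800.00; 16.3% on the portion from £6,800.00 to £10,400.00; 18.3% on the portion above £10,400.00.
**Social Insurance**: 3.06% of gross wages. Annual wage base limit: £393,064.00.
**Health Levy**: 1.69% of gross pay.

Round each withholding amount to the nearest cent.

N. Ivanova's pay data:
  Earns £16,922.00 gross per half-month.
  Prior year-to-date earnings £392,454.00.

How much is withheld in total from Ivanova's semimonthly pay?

£2,702.98

Regional Income Tax: taxable = £16,922.00
  £1,204.80 + 18.3% × (£16,922.00 − £10,400.00) = £1,204.80 + 18.3% × £6,522.00 = £2,398.33
Social Insurance: cap £393,064.00 − YTD £392,454.00 = £610.00 subject; 3.06% × £610.00 = £18.67
Health Levy: 1.69% × £16,922.00 = £285.98
Total: £2,398.33 + £18.67 + £285.98 = £2,702.98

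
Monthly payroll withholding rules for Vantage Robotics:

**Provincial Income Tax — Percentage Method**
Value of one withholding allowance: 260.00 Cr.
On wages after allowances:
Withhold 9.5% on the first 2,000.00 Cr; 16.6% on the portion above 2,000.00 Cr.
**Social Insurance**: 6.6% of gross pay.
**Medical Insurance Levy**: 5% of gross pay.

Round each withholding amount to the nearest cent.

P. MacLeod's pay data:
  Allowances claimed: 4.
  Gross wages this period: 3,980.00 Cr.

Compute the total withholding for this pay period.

807.72 Cr

Provincial Income Tax: taxable = 3,980.00 Cr − 4×260.00 Cr = 2,940.00 Cr
  190.00 Cr + 16.6% × (2,940.00 Cr − 2,000.00 Cr) = 190.00 Cr + 16.6% × 940.00 Cr = 346.04 Cr
Social Insurance: 6.6% × 3,980.00 Cr = 262.68 Cr
Medical Insurance Levy: 5% × 3,980.00 Cr = 199.00 Cr
Total: 346.04 Cr + 262.68 Cr + 199.00 Cr = 807.72 Cr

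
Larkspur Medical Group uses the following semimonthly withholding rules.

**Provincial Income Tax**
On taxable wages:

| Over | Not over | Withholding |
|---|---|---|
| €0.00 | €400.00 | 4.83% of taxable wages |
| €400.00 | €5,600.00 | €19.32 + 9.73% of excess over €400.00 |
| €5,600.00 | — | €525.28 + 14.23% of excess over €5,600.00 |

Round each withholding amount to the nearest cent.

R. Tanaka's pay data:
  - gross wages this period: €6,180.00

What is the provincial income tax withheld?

€607.81

Provincial Income Tax: taxable = €6,180.00
  €525.28 + 14.23% × (€6,180.00 − €5,600.00) = €525.28 + 14.23% × €580.00 = €607.81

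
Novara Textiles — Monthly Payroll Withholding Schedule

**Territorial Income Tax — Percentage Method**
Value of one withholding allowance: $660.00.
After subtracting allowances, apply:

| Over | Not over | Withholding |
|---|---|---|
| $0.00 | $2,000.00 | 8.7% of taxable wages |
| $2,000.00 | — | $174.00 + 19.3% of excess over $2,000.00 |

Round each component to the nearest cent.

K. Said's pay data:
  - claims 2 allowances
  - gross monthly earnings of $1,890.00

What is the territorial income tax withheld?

$49.59

Territorial Income Tax: taxable = $1,890.00 − 2×$660.00 = $570.00
  8.7% × $570.00 = $49.59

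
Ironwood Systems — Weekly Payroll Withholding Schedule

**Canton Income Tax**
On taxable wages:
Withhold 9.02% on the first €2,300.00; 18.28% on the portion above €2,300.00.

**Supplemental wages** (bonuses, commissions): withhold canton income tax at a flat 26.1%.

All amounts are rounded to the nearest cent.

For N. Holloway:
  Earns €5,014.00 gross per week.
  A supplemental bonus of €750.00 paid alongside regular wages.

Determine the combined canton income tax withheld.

€899.33

Canton Income Tax: taxable = €5,014.00
  €207.46 + 18.28% × (€5,014.00 − €2,300.00) = €207.46 + 18.28% × €2,714.00 = €703.58
Supplemental (26.1% flat on bonus): 26.1% × €750.00 = €195.75
Total canton income tax: €703.58 + €195.75 = €899.33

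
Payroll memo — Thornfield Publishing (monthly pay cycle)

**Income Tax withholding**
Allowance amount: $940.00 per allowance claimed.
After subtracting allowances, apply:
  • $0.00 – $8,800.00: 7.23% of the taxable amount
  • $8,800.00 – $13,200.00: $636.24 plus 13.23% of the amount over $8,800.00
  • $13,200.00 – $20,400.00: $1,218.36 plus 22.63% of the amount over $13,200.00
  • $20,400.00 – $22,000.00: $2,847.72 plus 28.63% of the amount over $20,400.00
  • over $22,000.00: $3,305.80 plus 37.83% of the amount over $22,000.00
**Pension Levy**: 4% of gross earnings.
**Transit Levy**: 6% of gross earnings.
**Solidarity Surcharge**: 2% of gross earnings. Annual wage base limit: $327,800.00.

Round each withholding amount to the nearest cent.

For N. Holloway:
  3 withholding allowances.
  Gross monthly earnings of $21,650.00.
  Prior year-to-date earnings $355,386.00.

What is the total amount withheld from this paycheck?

$4,657.43

Income Tax: taxable = $21,650.00 − 3×$940.00 = $18,830.00
  $1,218.36 + 22.63% × ($18,830.00 − $13,200.00) = $1,218.36 + 22.63% × $5,630.00 = $2,492.43
Pension Levy: 4% × $21,650.00 = $866.00
Transit Levy: 6% × $21,650.00 = $1,299.00
Solidarity Surcharge: YTD $355,386.00 ≥ cap $327,800.00 → $0.00
Total: $2,492.43 + $866.00 + $1,299.00 + $0.00 = $4,657.43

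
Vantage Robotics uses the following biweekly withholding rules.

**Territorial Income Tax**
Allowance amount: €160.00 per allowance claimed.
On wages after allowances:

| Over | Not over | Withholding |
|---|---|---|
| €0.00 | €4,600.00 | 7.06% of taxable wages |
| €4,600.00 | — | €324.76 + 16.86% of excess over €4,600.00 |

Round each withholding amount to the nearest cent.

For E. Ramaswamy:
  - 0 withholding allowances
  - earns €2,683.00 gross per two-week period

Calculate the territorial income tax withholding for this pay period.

Territorial Income Tax: taxable = €2,683.00
  7.06% × €2,683.00 = €189.42

€189.42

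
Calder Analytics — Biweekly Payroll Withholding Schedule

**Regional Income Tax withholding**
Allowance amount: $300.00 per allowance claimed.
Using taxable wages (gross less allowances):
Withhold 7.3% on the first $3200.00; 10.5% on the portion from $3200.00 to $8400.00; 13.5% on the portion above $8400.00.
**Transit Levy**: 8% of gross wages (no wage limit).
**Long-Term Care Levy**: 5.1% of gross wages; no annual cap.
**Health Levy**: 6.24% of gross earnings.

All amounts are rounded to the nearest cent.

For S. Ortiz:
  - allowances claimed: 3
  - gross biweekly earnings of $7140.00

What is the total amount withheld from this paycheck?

$1933.68

Regional Income Tax: taxable = $7140.00 − 3×$300.00 = $6240.00
  $233.60 + 10.5% × ($6240.00 − $3200.00) = $233.60 + 10.5% × $3040.00 = $552.80
Transit Levy: 8% × $7140.00 = $571.20
Long-Term Care Levy: 5.1% × $7140.00 = $364.14
Health Levy: 6.24% × $7140.00 = $445.54
Total: $552.80 + $571.20 + $364.14 + $445.54 = $1933.68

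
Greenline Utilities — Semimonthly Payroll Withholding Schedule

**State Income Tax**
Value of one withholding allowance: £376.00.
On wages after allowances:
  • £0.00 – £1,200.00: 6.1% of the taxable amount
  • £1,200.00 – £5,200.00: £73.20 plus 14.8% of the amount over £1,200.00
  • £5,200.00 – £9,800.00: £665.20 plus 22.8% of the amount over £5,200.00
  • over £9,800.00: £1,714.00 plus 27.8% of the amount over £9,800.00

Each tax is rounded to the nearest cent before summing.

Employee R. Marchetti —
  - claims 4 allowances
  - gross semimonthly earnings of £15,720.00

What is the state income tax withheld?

State Income Tax: taxable = £15,720.00 − 4×£376.00 = £14,216.00
  £1,714.00 + 27.8% × (£14,216.00 − £9,800.00) = £1,714.00 + 27.8% × £4,416.00 = £2,941.65

£2,941.65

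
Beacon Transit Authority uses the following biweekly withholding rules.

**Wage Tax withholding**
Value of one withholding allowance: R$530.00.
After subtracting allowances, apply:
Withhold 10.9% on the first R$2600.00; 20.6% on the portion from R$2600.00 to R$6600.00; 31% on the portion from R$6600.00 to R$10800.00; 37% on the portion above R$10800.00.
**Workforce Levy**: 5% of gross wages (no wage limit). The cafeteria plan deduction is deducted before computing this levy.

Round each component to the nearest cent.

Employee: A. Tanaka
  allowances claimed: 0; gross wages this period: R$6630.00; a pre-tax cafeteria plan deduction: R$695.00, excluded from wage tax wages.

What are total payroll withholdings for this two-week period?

Wage Tax: taxable = R$6630.00 − R$695.00 = R$5935.00
  R$283.40 + 20.6% × (R$5935.00 − R$2600.00) = R$283.40 + 20.6% × R$3335.00 = R$970.41
Workforce Levy: 5% × R$5935.00 = R$296.75
Total: R$970.41 + R$296.75 = R$1267.16

R$1267.16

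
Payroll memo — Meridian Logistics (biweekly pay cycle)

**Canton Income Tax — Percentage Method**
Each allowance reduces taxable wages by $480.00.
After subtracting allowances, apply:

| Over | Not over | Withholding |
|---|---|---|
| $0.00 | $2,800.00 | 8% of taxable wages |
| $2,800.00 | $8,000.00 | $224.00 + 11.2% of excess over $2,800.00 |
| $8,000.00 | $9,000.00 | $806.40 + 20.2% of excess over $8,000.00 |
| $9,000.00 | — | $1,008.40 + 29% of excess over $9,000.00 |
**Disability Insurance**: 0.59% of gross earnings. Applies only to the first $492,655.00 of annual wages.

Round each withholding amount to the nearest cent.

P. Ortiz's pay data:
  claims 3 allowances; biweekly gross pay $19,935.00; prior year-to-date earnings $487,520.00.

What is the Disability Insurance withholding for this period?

$30.30

Disability Insurance: cap $492,655.00 − YTD $487,520.00 = $5,135.00 subject; 0.59% × $5,135.00 = $30.30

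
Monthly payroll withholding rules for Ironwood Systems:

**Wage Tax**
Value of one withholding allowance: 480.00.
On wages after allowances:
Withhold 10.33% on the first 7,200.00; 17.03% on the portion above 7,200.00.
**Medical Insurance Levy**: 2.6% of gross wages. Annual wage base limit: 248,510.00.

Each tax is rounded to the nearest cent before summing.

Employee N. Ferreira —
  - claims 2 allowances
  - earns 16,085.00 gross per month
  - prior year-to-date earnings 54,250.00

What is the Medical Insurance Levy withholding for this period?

Medical Insurance Levy: 2.6% × 16,085.00 = 418.21

418.21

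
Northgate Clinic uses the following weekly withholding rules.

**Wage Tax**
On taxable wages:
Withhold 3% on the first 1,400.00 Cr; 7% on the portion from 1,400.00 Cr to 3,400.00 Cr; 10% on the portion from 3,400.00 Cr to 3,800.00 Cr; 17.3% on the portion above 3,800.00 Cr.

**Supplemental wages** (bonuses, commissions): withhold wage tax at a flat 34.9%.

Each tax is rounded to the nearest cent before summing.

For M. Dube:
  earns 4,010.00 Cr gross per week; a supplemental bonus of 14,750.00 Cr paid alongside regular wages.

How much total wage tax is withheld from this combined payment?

Wage Tax: taxable = 4,010.00 Cr
  222.00 Cr + 17.3% × (4,010.00 Cr − 3,800.00 Cr) = 222.00 Cr + 17.3% × 210.00 Cr = 258.33 Cr
Supplemental (34.9% flat on bonus): 34.9% × 14,750.00 Cr = 5,147.75 Cr
Total wage tax: 258.33 Cr + 5,147.75 Cr = 5,406.08 Cr

5,406.08 Cr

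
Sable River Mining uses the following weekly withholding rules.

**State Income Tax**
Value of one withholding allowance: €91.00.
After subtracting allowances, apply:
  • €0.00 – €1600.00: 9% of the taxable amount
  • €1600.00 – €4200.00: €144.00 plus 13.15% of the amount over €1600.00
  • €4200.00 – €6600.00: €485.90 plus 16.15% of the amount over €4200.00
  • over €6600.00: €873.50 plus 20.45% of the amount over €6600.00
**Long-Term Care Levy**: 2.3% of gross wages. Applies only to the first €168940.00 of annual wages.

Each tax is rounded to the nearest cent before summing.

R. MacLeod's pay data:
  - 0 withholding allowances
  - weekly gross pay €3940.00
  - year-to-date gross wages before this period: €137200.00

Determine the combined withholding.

€542.33

State Income Tax: taxable = €3940.00
  €144.00 + 13.15% × (€3940.00 − €1600.00) = €144.00 + 13.15% × €2340.00 = €451.71
Long-Term Care Levy: 2.3% × €3940.00 = €90.62
Total: €451.71 + €90.62 = €542.33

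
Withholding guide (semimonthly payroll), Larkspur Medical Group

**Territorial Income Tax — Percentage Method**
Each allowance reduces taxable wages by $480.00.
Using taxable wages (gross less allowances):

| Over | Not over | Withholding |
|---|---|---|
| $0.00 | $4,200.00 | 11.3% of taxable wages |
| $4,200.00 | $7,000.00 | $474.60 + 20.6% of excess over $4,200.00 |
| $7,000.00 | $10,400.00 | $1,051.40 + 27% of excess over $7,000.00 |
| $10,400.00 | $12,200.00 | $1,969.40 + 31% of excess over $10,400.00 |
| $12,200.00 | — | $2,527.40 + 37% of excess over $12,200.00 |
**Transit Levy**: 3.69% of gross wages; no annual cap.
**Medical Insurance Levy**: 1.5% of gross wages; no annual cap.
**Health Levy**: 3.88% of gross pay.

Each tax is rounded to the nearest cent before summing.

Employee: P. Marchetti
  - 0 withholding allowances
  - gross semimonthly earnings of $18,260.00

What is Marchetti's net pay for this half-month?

$11,834.22

Territorial Income Tax: taxable = $18,260.00
  $2,527.40 + 37% × ($18,260.00 − $12,200.00) = $2,527.40 + 37% × $6,060.00 = $4,769.60
Transit Levy: 3.69% × $18,260.00 = $673.79
Medical Insurance Levy: 1.5% × $18,260.00 = $273.90
Health Levy: 3.88% × $18,260.00 = $708.49
Total withheld: $4,769.60 + $673.79 + $273.90 + $708.49 = $6,425.78
Net pay: $18,260.00 − $6,425.78 = $11,834.22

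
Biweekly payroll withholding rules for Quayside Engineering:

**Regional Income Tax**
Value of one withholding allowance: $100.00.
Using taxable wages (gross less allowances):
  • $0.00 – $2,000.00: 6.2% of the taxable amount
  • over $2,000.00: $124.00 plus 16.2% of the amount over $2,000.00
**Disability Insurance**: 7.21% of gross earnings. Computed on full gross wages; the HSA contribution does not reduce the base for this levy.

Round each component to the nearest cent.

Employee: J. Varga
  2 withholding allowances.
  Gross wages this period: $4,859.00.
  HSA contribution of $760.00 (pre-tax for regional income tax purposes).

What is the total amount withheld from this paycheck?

Regional Income Tax: taxable = $4,859.00 − $760.00 − 2×$100.00 = $3,899.00
  $124.00 + 16.2% × ($3,899.00 − $2,000.00) = $124.00 + 16.2% × $1,899.00 = $431.64
Disability Insurance: 7.21% × $4,859.00 = $350.33
Total: $431.64 + $350.33 = $781.97

$781.97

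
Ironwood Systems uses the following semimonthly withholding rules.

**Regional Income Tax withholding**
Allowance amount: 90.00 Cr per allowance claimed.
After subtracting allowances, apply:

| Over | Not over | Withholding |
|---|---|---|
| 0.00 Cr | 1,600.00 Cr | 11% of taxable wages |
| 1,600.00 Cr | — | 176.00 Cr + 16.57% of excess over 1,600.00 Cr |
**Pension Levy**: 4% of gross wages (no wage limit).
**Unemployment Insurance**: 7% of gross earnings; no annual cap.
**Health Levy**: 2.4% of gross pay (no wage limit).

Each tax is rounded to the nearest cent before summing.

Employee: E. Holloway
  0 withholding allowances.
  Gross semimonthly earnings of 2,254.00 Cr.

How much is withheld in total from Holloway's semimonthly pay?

586.41 Cr

Regional Income Tax: taxable = 2,254.00 Cr
  176.00 Cr + 16.57% × (2,254.00 Cr − 1,600.00 Cr) = 176.00 Cr + 16.57% × 654.00 Cr = 284.37 Cr
Pension Levy: 4% × 2,254.00 Cr = 90.16 Cr
Unemployment Insurance: 7% × 2,254.00 Cr = 157.78 Cr
Health Levy: 2.4% × 2,254.00 Cr = 54.10 Cr
Total: 284.37 Cr + 90.16 Cr + 157.78 Cr + 54.10 Cr = 586.41 Cr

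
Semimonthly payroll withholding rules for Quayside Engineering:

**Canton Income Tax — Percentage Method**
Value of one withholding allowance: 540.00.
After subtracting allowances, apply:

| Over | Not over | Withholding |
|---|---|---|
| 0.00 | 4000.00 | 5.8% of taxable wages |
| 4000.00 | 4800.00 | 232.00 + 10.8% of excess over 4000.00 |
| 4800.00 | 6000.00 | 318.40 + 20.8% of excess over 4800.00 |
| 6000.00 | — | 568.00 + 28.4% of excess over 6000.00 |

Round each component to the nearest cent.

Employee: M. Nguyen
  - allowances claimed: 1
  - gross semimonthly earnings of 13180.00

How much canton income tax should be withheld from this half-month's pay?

Canton Income Tax: taxable = 13180.00 − 1×540.00 = 12640.00
  568.00 + 28.4% × (12640.00 − 6000.00) = 568.00 + 28.4% × 6640.00 = 2453.76

2453.76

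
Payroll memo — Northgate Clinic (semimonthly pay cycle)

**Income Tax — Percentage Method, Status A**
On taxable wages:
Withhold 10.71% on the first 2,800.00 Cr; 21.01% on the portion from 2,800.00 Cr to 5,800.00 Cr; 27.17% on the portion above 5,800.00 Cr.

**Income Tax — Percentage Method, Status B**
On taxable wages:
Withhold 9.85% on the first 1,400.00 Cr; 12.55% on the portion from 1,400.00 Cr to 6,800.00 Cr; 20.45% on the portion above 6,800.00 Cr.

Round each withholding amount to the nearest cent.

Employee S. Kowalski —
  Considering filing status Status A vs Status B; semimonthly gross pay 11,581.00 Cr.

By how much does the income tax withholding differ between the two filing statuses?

707.57 Cr

Income Tax (Status A): taxable = 11,581.00 Cr
  930.18 Cr + 27.17% × (11,581.00 Cr − 5,800.00 Cr) = 930.18 Cr + 27.17% × 5,781.00 Cr = 2,500.88 Cr
Income Tax (Status B): taxable = 11,581.00 Cr
  815.60 Cr + 20.45% × (11,581.00 Cr − 6,800.00 Cr) = 815.60 Cr + 20.45% × 4,781.00 Cr = 1,793.31 Cr
Difference: |2,500.88 Cr − 1,793.31 Cr| = 707.57 Cr (higher under Status A)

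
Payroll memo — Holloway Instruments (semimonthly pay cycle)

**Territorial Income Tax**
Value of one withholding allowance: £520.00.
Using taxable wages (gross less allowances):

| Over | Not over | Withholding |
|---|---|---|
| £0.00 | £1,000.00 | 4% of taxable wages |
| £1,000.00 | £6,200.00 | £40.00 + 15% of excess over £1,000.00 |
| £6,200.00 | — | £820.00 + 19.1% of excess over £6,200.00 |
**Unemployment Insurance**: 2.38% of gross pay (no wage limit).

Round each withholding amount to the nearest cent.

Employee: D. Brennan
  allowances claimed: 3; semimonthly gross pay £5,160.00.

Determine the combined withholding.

£552.81

Territorial Income Tax: taxable = £5,160.00 − 3×£520.00 = £3,600.00
  £40.00 + 15% × (£3,600.00 − £1,000.00) = £40.00 + 15% × £2,600.00 = £430.00
Unemployment Insurance: 2.38% × £5,160.00 = £122.81
Total: £430.00 + £122.81 = £552.81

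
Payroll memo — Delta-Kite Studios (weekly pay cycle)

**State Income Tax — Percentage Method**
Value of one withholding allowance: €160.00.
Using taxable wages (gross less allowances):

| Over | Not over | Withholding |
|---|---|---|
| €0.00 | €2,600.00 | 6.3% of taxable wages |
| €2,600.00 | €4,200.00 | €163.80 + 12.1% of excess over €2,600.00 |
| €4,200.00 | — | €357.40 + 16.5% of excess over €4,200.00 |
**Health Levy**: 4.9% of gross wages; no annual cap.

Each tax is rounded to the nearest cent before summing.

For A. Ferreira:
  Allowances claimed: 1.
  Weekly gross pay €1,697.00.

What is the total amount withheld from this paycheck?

€179.98

State Income Tax: taxable = €1,697.00 − 1×€160.00 = €1,537.00
  6.3% × €1,537.00 = €96.83
Health Levy: 4.9% × €1,697.00 = €83.15
Total: €96.83 + €83.15 = €179.98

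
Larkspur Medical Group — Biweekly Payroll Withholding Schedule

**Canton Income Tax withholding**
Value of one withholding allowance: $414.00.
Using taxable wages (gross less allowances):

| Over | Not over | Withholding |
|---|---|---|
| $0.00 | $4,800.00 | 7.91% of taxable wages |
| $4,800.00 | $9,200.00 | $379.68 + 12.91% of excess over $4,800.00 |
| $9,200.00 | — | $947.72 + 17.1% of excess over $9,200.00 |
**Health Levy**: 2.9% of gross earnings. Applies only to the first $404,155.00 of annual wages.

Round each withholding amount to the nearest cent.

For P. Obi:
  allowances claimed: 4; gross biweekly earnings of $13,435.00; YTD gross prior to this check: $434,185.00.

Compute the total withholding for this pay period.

Canton Income Tax: taxable = $13,435.00 − 4×$414.00 = $11,779.00
  $947.72 + 17.1% × ($11,779.00 − $9,200.00) = $947.72 + 17.1% × $2,579.00 = $1,388.73
Health Levy: YTD $434,185.00 ≥ cap $404,155.00 → $0.00
Total: $1,388.73 + $0.00 = $1,388.73

$1,388.73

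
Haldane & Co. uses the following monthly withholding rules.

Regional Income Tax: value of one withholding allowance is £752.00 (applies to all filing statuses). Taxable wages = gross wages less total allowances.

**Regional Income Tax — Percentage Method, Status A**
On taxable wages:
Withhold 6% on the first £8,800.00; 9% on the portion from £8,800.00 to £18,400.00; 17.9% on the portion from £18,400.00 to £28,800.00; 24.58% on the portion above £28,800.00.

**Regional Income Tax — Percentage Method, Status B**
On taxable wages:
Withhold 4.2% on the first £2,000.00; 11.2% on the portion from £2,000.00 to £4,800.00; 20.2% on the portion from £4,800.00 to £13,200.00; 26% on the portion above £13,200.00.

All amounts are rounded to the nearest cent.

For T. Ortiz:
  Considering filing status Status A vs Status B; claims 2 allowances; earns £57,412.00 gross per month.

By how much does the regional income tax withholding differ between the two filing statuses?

£3,281.73

Regional Income Tax (Status A): taxable = £57,412.00 − 2×£752.00 = £55,908.00
  £3,253.60 + 24.58% × (£55,908.00 − £28,800.00) = £3,253.60 + 24.58% × £27,108.00 = £9,916.75
Regional Income Tax (Status B): taxable = £57,412.00 − 2×£752.00 = £55,908.00
  £2,094.40 + 26% × (£55,908.00 − £13,200.00) = £2,094.40 + 26% × £42,708.00 = £13,198.48
Difference: |£9,916.75 − £13,198.48| = £3,281.73 (higher under Status B)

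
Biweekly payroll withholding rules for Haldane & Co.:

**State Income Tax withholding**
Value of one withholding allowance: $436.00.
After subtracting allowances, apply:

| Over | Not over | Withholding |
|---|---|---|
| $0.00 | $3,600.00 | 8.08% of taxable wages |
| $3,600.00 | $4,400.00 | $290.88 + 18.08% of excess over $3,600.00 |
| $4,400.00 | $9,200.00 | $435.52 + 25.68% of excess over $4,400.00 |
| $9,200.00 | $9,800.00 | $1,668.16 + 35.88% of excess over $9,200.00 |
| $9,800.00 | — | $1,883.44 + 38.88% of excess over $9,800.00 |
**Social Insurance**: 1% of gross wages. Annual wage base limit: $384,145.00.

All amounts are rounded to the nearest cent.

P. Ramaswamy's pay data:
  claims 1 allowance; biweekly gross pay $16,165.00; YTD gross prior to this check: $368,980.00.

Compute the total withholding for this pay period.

State Income Tax: taxable = $16,165.00 − 1×$436.00 = $15,729.00
  $1,883.44 + 38.88% × ($15,729.00 − $9,800.00) = $1,883.44 + 38.88% × $5,929.00 = $4,188.64
Social Insurance: cap $384,145.00 − YTD $368,980.00 = $15,165.00 subject; 1% × $15,165.00 = $151.65
Total: $4,188.64 + $151.65 = $4,340.29

$4,340.29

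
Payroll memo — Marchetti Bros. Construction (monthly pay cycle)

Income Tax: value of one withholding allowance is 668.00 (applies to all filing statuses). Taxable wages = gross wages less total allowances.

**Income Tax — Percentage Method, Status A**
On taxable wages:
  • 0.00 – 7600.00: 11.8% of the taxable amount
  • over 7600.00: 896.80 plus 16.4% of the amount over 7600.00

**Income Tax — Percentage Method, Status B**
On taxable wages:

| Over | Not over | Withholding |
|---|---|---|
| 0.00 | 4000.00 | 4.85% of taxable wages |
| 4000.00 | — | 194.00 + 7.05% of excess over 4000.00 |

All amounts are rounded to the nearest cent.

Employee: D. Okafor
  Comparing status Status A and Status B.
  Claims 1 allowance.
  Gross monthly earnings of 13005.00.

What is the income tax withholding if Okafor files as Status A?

1673.67

Income Tax (Status A): taxable = 13005.00 − 1×668.00 = 12337.00
  896.80 + 16.4% × (12337.00 − 7600.00) = 896.80 + 16.4% × 4737.00 = 1673.67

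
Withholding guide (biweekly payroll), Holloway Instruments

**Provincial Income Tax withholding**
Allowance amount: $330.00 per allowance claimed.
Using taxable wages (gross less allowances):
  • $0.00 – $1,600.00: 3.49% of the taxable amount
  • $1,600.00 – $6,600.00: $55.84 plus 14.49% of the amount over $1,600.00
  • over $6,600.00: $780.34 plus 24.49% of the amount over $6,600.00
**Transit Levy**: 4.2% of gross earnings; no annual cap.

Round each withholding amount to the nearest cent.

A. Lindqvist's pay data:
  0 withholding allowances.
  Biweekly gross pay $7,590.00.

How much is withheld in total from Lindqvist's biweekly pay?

$1,341.57

Provincial Income Tax: taxable = $7,590.00
  $780.34 + 24.49% × ($7,590.00 − $6,600.00) = $780.34 + 24.49% × $990.00 = $1,022.79
Transit Levy: 4.2% × $7,590.00 = $318.78
Total: $1,022.79 + $318.78 = $1,341.57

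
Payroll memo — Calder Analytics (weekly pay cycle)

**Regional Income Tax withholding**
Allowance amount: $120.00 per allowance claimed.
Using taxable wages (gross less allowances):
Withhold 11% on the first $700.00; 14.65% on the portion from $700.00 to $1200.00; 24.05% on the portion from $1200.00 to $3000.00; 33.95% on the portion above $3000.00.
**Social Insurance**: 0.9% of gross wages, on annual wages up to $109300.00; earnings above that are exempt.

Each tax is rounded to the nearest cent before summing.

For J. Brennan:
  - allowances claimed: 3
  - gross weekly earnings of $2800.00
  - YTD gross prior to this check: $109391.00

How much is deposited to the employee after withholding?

$2351.53

Regional Income Tax: taxable = $2800.00 − 3×$120.00 = $2440.00
  $150.25 + 24.05% × ($2440.00 − $1200.00) = $150.25 + 24.05% × $1240.00 = $448.47
Social Insurance: YTD $109391.00 ≥ cap $109300.00 → $0.00
Total withheld: $448.47 + $0.00 = $448.47
Net pay: $2800.00 − $448.47 = $2351.53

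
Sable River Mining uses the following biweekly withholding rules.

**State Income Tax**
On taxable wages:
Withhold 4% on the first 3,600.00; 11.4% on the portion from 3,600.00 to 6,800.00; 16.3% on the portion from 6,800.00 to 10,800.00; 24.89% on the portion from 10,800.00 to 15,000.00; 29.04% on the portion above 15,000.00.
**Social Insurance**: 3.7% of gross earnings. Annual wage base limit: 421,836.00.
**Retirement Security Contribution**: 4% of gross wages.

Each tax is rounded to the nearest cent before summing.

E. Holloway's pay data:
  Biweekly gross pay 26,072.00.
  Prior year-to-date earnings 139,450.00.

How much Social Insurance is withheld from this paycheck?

Social Insurance: 3.7% × 26,072.00 = 964.66

964.66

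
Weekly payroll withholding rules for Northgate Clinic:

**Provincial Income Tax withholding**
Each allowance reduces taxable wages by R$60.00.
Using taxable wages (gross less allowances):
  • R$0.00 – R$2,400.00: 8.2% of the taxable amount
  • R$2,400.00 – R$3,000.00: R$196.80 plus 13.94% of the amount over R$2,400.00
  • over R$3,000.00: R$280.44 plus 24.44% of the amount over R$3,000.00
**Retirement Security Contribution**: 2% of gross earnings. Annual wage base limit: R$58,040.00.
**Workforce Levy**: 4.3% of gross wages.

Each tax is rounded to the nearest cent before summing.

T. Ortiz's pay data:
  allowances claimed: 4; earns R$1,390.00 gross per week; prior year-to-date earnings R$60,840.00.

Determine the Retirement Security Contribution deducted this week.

R$0.00

Retirement Security Contribution: YTD R$60,840.00 ≥ cap R$58,040.00 → R$0.00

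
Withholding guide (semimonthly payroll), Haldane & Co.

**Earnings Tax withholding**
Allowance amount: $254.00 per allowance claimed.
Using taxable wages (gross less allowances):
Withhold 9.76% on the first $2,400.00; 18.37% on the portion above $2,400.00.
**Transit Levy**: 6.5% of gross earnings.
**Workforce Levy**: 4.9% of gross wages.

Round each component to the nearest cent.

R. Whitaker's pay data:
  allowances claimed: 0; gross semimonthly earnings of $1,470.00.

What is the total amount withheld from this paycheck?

Earnings Tax: taxable = $1,470.00
  9.76% × $1,470.00 = $143.47
Transit Levy: 6.5% × $1,470.00 = $95.55
Workforce Levy: 4.9% × $1,470.00 = $72.03
Total: $143.47 + $95.55 + $72.03 = $311.05

$311.05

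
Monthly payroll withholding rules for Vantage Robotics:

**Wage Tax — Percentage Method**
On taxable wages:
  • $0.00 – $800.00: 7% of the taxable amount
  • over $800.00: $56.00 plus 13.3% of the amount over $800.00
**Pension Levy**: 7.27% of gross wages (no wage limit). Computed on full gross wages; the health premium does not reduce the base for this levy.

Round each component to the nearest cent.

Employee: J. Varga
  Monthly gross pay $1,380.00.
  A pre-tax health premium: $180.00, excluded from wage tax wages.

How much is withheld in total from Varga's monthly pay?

$209.53

Wage Tax: taxable = $1,380.00 − $180.00 = $1,200.00
  $56.00 + 13.3% × ($1,200.00 − $800.00) = $56.00 + 13.3% × $400.00 = $109.20
Pension Levy: 7.27% × $1,380.00 = $100.33
Total: $109.20 + $100.33 = $209.53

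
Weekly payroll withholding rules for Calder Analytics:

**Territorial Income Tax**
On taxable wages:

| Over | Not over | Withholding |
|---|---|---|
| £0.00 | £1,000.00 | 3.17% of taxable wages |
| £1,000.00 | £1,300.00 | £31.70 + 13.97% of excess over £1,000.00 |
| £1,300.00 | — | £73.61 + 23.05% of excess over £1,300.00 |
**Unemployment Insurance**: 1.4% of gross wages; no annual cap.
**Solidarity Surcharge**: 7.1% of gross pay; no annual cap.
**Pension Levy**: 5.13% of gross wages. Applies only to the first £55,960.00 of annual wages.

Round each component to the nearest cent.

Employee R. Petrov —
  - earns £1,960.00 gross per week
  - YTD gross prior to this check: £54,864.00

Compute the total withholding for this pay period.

£448.56

Territorial Income Tax: taxable = £1,960.00
  £73.61 + 23.05% × (£1,960.00 − £1,300.00) = £73.61 + 23.05% × £660.00 = £225.74
Unemployment Insurance: 1.4% × £1,960.00 = £27.44
Solidarity Surcharge: 7.1% × £1,960.00 = £139.16
Pension Levy: cap £55,960.00 − YTD £54,864.00 = £1,096.00 subject; 5.13% × £1,096.00 = £56.22
Total: £225.74 + £27.44 + £139.16 + £56.22 = £448.56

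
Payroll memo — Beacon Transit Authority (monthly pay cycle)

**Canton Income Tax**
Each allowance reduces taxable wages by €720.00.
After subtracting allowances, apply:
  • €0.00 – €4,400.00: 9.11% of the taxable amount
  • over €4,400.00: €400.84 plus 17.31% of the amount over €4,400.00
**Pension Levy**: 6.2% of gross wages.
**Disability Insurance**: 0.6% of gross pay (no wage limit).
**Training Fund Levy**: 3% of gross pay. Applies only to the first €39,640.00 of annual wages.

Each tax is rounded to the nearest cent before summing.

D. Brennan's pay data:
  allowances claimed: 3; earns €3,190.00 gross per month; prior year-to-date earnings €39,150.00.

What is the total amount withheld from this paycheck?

€325.45

Canton Income Tax: taxable = €3,190.00 − 3×€720.00 = €1,030.00
  9.11% × €1,030.00 = €93.83
Pension Levy: 6.2% × €3,190.00 = €197.78
Disability Insurance: 0.6% × €3,190.00 = €19.14
Training Fund Levy: cap €39,640.00 − YTD €39,150.00 = €490.00 subject; 3% × €490.00 = €14.70
Total: €93.83 + €197.78 + €19.14 + €14.70 = €325.45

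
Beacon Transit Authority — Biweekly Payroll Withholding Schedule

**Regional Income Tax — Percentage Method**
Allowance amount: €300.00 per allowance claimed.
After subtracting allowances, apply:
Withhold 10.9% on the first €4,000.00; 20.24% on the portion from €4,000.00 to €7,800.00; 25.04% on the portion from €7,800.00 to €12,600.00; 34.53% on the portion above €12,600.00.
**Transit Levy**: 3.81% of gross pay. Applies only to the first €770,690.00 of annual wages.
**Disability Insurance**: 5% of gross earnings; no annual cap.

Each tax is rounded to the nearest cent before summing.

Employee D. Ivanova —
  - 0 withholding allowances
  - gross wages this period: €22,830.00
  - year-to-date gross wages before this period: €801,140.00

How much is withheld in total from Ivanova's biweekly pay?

Regional Income Tax: taxable = €22,830.00
  €2,407.04 + 34.53% × (€22,830.00 − €12,600.00) = €2,407.04 + 34.53% × €10,230.00 = €5,939.46
Transit Levy: YTD €801,140.00 ≥ cap €770,690.00 → €0.00
Disability Insurance: 5% × €22,830.00 = €1,141.50
Total: €5,939.46 + €0.00 + €1,141.50 = €7,080.96

€7,080.96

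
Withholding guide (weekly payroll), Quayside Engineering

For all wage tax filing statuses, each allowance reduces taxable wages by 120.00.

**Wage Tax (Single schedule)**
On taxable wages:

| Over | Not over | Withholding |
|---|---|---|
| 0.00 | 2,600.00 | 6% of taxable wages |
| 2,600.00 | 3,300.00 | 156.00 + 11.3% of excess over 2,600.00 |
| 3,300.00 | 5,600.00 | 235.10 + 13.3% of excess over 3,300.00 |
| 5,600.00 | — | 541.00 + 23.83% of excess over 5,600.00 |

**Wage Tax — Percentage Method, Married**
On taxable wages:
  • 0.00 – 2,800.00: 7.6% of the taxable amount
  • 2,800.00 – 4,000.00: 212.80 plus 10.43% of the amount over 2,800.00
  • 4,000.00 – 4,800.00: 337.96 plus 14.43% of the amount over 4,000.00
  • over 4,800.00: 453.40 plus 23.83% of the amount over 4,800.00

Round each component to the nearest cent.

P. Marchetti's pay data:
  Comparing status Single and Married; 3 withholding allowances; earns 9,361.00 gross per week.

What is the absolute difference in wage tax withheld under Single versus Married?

Wage Tax (Single): taxable = 9,361.00 − 3×120.00 = 9,001.00
  541.00 + 23.83% × (9,001.00 − 5,600.00) = 541.00 + 23.83% × 3,401.00 = 1,351.46
Wage Tax (Married): taxable = 9,361.00 − 3×120.00 = 9,001.00
  453.40 + 23.83% × (9,001.00 − 4,800.00) = 453.40 + 23.83% × 4,201.00 = 1,454.50
Difference: |1,351.46 − 1,454.50| = 103.04 (higher under Married)

103.04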